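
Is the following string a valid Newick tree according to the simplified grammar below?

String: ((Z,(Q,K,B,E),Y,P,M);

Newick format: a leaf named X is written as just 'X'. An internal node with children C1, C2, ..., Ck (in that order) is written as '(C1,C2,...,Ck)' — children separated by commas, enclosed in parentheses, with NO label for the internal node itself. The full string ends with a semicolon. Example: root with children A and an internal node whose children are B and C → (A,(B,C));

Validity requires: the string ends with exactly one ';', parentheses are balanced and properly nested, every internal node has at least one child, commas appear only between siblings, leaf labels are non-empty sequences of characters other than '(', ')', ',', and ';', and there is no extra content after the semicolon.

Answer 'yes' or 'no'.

Input: ((Z,(Q,K,B,E),Y,P,M);
Paren balance: 3 '(' vs 2 ')' MISMATCH
Ends with single ';': True
Full parse: FAILS (expected , or ) at pos 20)
Valid: False

Answer: no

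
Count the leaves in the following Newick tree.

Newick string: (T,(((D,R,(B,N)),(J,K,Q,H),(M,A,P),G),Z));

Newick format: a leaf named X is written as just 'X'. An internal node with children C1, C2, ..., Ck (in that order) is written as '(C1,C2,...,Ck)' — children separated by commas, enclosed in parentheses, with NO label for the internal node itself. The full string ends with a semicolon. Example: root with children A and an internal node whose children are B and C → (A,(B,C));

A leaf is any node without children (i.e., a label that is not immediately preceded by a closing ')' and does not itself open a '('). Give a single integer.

Answer: 14

Derivation:
Newick: (T,(((D,R,(B,N)),(J,K,Q,H),(M,A,P),G),Z));
Scan left-to-right; a leaf is any maximal label run not followed by '(':
  pos 1: leaf 'T' → count = 1
  pos 6: leaf 'D' → count = 2
  pos 8: leaf 'R' → count = 3
  pos 11: leaf 'B' → count = 4
  pos 13: leaf 'N' → count = 5
  pos 18: leaf 'J' → count = 6
  pos 20: leaf 'K' → count = 7
  pos 22: leaf 'Q' → count = 8
  pos 24: leaf 'H' → count = 9
  pos 28: leaf 'M' → count = 10
  pos 30: leaf 'A' → count = 11
  pos 32: leaf 'P' → count = 12
  pos 35: leaf 'G' → count = 13
  pos 38: leaf 'Z' → count = 14
Total leaves: 14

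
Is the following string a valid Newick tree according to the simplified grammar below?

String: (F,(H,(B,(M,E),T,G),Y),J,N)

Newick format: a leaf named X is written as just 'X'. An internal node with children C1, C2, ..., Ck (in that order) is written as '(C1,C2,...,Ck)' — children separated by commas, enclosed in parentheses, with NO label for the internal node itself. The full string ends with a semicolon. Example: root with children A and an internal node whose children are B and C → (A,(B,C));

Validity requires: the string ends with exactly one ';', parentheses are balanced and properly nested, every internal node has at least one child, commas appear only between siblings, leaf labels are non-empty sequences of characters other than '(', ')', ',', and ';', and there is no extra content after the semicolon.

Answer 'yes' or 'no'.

Input: (F,(H,(B,(M,E),T,G),Y),J,N)
Paren balance: 4 '(' vs 4 ')' OK
Ends with single ';': False
Full parse: FAILS (must end with ;)
Valid: False

Answer: no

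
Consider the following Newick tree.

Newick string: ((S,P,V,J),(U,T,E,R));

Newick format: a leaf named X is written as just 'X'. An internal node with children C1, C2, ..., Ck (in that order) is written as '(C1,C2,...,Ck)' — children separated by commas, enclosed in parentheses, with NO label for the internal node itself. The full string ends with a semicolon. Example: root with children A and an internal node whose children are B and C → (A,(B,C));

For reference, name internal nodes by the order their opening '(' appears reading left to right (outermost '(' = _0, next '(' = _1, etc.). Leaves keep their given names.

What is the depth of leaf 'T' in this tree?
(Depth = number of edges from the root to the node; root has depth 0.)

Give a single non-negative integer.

Answer: 2

Derivation:
Newick: ((S,P,V,J),(U,T,E,R));
Naming internals by '(' encounter order: outermost '(' = _0, next = _1, ...
Query node: T
Path from root: _0 -> _2 -> T
Depth of T: 2 (number of edges from root)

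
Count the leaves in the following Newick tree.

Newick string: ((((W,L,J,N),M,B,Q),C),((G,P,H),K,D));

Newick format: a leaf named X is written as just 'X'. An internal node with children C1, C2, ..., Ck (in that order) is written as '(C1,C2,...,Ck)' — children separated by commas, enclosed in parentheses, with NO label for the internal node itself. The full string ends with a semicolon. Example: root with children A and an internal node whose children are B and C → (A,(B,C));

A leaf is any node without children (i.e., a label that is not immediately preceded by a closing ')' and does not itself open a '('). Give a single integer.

Newick: ((((W,L,J,N),M,B,Q),C),((G,P,H),K,D));
Scan left-to-right; a leaf is any maximal label run not followed by '(':
  pos 4: leaf 'W' → count = 1
  pos 6: leaf 'L' → count = 2
  pos 8: leaf 'J' → count = 3
  pos 10: leaf 'N' → count = 4
  pos 13: leaf 'M' → count = 5
  pos 15: leaf 'B' → count = 6
  pos 17: leaf 'Q' → count = 7
  pos 20: leaf 'C' → count = 8
  pos 25: leaf 'G' → count = 9
  pos 27: leaf 'P' → count = 10
  pos 29: leaf 'H' → count = 11
  pos 32: leaf 'K' → count = 12
  pos 34: leaf 'D' → count = 13
Total leaves: 13

Answer: 13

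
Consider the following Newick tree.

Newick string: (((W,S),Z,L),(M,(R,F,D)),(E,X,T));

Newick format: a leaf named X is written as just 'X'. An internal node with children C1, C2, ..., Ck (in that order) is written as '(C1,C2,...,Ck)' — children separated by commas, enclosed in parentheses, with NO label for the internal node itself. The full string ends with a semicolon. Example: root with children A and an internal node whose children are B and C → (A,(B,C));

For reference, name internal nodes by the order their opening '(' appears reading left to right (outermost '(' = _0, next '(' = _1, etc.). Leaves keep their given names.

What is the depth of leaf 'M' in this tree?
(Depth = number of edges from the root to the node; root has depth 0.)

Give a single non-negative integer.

Answer: 2

Derivation:
Newick: (((W,S),Z,L),(M,(R,F,D)),(E,X,T));
Naming internals by '(' encounter order: outermost '(' = _0, next = _1, ...
Query node: M
Path from root: _0 -> _3 -> M
Depth of M: 2 (number of edges from root)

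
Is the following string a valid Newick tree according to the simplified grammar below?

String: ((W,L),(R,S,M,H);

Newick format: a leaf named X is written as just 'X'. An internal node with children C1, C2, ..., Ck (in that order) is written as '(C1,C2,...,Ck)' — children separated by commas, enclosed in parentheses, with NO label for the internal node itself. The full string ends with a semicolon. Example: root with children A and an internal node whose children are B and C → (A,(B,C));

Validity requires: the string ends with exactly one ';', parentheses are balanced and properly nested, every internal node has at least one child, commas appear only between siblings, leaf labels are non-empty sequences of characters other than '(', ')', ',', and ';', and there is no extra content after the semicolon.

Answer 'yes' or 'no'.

Answer: no

Derivation:
Input: ((W,L),(R,S,M,H);
Paren balance: 3 '(' vs 2 ')' MISMATCH
Ends with single ';': True
Full parse: FAILS (expected , or ) at pos 16)
Valid: False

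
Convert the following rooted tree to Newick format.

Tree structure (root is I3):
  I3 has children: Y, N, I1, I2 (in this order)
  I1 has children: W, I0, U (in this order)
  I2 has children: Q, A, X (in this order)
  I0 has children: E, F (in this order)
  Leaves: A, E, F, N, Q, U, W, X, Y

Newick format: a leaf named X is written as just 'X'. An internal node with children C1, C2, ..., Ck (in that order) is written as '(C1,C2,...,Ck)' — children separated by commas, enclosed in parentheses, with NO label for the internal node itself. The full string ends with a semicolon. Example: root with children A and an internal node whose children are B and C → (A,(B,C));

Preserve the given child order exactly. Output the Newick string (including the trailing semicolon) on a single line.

internal I3 with children ['Y', 'N', 'I1', 'I2']
  leaf 'Y' → 'Y'
  leaf 'N' → 'N'
  internal I1 with children ['W', 'I0', 'U']
    leaf 'W' → 'W'
    internal I0 with children ['E', 'F']
      leaf 'E' → 'E'
      leaf 'F' → 'F'
    → '(E,F)'
    leaf 'U' → 'U'
  → '(W,(E,F),U)'
  internal I2 with children ['Q', 'A', 'X']
    leaf 'Q' → 'Q'
    leaf 'A' → 'A'
    leaf 'X' → 'X'
  → '(Q,A,X)'
→ '(Y,N,(W,(E,F),U),(Q,A,X))'
Final: (Y,N,(W,(E,F),U),(Q,A,X));

Answer: (Y,N,(W,(E,F),U),(Q,A,X));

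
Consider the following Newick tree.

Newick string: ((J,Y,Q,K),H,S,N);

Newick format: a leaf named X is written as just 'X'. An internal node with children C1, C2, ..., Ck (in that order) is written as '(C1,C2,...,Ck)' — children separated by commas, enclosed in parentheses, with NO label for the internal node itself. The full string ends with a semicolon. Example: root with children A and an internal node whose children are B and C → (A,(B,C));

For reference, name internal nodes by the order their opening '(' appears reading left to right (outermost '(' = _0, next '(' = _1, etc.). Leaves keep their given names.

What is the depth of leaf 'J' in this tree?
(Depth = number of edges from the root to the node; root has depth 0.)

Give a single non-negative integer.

Newick: ((J,Y,Q,K),H,S,N);
Naming internals by '(' encounter order: outermost '(' = _0, next = _1, ...
Query node: J
Path from root: _0 -> _1 -> J
Depth of J: 2 (number of edges from root)

Answer: 2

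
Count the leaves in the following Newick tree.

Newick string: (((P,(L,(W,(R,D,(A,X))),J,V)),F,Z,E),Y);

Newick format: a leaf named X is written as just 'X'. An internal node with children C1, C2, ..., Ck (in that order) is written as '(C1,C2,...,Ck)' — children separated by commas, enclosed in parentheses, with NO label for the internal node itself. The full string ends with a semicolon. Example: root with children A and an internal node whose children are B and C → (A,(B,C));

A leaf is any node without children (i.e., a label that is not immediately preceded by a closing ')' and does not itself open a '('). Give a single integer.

Answer: 13

Derivation:
Newick: (((P,(L,(W,(R,D,(A,X))),J,V)),F,Z,E),Y);
Scan left-to-right; a leaf is any maximal label run not followed by '(':
  pos 3: leaf 'P' → count = 1
  pos 6: leaf 'L' → count = 2
  pos 9: leaf 'W' → count = 3
  pos 12: leaf 'R' → count = 4
  pos 14: leaf 'D' → count = 5
  pos 17: leaf 'A' → count = 6
  pos 19: leaf 'X' → count = 7
  pos 24: leaf 'J' → count = 8
  pos 26: leaf 'V' → count = 9
  pos 30: leaf 'F' → count = 10
  pos 32: leaf 'Z' → count = 11
  pos 34: leaf 'E' → count = 12
  pos 37: leaf 'Y' → count = 13
Total leaves: 13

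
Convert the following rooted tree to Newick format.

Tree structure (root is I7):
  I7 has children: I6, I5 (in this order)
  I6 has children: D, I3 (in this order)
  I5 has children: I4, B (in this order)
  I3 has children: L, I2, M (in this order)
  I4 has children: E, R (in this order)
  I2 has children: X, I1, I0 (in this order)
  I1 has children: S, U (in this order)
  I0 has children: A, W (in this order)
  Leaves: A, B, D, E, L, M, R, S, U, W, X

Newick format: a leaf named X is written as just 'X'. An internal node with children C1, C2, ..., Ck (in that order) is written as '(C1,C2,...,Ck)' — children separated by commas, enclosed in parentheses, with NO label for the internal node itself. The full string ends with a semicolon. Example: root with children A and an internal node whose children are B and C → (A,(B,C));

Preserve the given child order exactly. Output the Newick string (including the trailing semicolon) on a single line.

internal I7 with children ['I6', 'I5']
  internal I6 with children ['D', 'I3']
    leaf 'D' → 'D'
    internal I3 with children ['L', 'I2', 'M']
      leaf 'L' → 'L'
      internal I2 with children ['X', 'I1', 'I0']
        leaf 'X' → 'X'
        internal I1 with children ['S', 'U']
          leaf 'S' → 'S'
          leaf 'U' → 'U'
        → '(S,U)'
        internal I0 with children ['A', 'W']
          leaf 'A' → 'A'
          leaf 'W' → 'W'
        → '(A,W)'
      → '(X,(S,U),(A,W))'
      leaf 'M' → 'M'
    → '(L,(X,(S,U),(A,W)),M)'
  → '(D,(L,(X,(S,U),(A,W)),M))'
  internal I5 with children ['I4', 'B']
    internal I4 with children ['E', 'R']
      leaf 'E' → 'E'
      leaf 'R' → 'R'
    → '(E,R)'
    leaf 'B' → 'B'
  → '((E,R),B)'
→ '((D,(L,(X,(S,U),(A,W)),M)),((E,R),B))'
Final: ((D,(L,(X,(S,U),(A,W)),M)),((E,R),B));

Answer: ((D,(L,(X,(S,U),(A,W)),M)),((E,R),B));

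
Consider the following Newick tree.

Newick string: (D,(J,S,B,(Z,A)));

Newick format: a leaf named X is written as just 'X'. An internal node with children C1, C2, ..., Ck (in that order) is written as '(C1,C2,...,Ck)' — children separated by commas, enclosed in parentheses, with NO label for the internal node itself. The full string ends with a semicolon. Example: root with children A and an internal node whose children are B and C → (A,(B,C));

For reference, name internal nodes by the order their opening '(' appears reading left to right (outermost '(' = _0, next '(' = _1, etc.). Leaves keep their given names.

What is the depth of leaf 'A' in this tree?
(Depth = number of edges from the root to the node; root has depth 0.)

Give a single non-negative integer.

Newick: (D,(J,S,B,(Z,A)));
Naming internals by '(' encounter order: outermost '(' = _0, next = _1, ...
Query node: A
Path from root: _0 -> _1 -> _2 -> A
Depth of A: 3 (number of edges from root)

Answer: 3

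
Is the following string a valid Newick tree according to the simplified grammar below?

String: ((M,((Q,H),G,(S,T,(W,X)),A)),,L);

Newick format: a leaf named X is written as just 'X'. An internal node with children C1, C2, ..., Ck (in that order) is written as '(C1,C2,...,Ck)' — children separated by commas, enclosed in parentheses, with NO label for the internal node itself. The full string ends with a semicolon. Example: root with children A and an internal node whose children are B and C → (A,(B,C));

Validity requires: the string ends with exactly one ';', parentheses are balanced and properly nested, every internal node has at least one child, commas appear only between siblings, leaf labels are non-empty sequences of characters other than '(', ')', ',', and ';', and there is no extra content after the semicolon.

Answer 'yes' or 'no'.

Input: ((M,((Q,H),G,(S,T,(W,X)),A)),,L);
Paren balance: 6 '(' vs 6 ')' OK
Ends with single ';': True
Full parse: FAILS (empty leaf label at pos 29)
Valid: False

Answer: no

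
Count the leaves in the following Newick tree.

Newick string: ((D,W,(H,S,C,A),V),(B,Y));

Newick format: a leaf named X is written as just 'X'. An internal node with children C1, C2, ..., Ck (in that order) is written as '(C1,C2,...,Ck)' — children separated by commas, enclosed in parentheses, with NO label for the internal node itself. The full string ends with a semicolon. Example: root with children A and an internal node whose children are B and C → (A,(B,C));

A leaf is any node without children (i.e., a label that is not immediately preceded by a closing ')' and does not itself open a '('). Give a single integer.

Newick: ((D,W,(H,S,C,A),V),(B,Y));
Scan left-to-right; a leaf is any maximal label run not followed by '(':
  pos 2: leaf 'D' → count = 1
  pos 4: leaf 'W' → count = 2
  pos 7: leaf 'H' → count = 3
  pos 9: leaf 'S' → count = 4
  pos 11: leaf 'C' → count = 5
  pos 13: leaf 'A' → count = 6
  pos 16: leaf 'V' → count = 7
  pos 20: leaf 'B' → count = 8
  pos 22: leaf 'Y' → count = 9
Total leaves: 9

Answer: 9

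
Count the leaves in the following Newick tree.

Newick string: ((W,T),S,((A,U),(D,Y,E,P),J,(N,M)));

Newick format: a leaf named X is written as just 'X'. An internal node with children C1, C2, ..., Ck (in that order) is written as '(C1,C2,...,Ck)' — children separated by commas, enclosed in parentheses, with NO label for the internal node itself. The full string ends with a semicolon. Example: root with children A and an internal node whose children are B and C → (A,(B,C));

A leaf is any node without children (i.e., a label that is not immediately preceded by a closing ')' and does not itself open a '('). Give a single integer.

Answer: 12

Derivation:
Newick: ((W,T),S,((A,U),(D,Y,E,P),J,(N,M)));
Scan left-to-right; a leaf is any maximal label run not followed by '(':
  pos 2: leaf 'W' → count = 1
  pos 4: leaf 'T' → count = 2
  pos 7: leaf 'S' → count = 3
  pos 11: leaf 'A' → count = 4
  pos 13: leaf 'U' → count = 5
  pos 17: leaf 'D' → count = 6
  pos 19: leaf 'Y' → count = 7
  pos 21: leaf 'E' → count = 8
  pos 23: leaf 'P' → count = 9
  pos 26: leaf 'J' → count = 10
  pos 29: leaf 'N' → count = 11
  pos 31: leaf 'M' → count = 12
Total leaves: 12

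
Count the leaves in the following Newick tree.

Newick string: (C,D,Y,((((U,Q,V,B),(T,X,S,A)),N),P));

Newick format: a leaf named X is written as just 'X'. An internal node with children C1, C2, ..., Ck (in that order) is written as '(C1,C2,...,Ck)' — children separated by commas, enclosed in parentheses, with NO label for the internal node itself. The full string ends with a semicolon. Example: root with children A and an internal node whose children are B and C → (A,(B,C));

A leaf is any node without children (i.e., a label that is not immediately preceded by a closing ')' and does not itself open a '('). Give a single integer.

Newick: (C,D,Y,((((U,Q,V,B),(T,X,S,A)),N),P));
Scan left-to-right; a leaf is any maximal label run not followed by '(':
  pos 1: leaf 'C' → count = 1
  pos 3: leaf 'D' → count = 2
  pos 5: leaf 'Y' → count = 3
  pos 11: leaf 'U' → count = 4
  pos 13: leaf 'Q' → count = 5
  pos 15: leaf 'V' → count = 6
  pos 17: leaf 'B' → count = 7
  pos 21: leaf 'T' → count = 8
  pos 23: leaf 'X' → count = 9
  pos 25: leaf 'S' → count = 10
  pos 27: leaf 'A' → count = 11
  pos 31: leaf 'N' → count = 12
  pos 34: leaf 'P' → count = 13
Total leaves: 13

Answer: 13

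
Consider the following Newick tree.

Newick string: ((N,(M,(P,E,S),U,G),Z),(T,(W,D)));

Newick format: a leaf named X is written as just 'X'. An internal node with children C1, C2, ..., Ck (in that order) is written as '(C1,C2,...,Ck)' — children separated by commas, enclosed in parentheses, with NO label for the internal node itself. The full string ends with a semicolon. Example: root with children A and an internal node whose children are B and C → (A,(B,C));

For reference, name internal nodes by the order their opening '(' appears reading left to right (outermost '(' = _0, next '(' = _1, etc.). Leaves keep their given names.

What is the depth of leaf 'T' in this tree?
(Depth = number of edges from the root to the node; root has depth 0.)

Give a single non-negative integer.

Newick: ((N,(M,(P,E,S),U,G),Z),(T,(W,D)));
Naming internals by '(' encounter order: outermost '(' = _0, next = _1, ...
Query node: T
Path from root: _0 -> _4 -> T
Depth of T: 2 (number of edges from root)

Answer: 2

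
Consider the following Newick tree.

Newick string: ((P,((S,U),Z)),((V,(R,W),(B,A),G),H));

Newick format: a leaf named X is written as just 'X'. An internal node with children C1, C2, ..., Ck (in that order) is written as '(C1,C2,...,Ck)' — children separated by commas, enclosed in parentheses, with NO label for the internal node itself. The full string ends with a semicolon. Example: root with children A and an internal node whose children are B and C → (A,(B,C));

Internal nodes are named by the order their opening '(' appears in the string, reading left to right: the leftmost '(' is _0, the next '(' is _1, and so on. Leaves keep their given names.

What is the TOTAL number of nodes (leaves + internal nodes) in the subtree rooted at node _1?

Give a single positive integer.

Newick: ((P,((S,U),Z)),((V,(R,W),(B,A),G),H));
Locate _1: it is the '(' at position 1 (the 2nd '(' reading left to right).
Query: subtree rooted at _1
_1: subtree_size = 1 + 6
  P: subtree_size = 1 + 0
  _2: subtree_size = 1 + 4
    _3: subtree_size = 1 + 2
      S: subtree_size = 1 + 0
      U: subtree_size = 1 + 0
    Z: subtree_size = 1 + 0
Total subtree size of _1: 7

Answer: 7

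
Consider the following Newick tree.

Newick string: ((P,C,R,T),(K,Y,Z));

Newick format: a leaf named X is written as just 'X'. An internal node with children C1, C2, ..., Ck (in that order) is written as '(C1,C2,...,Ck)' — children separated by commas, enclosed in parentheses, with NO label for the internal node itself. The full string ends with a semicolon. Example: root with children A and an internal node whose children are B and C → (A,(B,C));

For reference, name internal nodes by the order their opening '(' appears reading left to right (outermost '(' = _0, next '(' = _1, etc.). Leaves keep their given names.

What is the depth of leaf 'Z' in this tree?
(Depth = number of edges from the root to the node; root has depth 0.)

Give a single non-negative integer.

Newick: ((P,C,R,T),(K,Y,Z));
Naming internals by '(' encounter order: outermost '(' = _0, next = _1, ...
Query node: Z
Path from root: _0 -> _2 -> Z
Depth of Z: 2 (number of edges from root)

Answer: 2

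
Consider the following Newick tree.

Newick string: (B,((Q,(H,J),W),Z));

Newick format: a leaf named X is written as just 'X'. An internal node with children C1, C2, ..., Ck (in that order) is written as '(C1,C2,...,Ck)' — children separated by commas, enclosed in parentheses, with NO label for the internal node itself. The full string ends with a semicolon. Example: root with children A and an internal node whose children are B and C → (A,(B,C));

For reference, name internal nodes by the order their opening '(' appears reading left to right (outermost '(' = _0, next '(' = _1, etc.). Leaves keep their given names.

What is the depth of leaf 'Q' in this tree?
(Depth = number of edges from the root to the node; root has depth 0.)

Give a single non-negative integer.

Newick: (B,((Q,(H,J),W),Z));
Naming internals by '(' encounter order: outermost '(' = _0, next = _1, ...
Query node: Q
Path from root: _0 -> _1 -> _2 -> Q
Depth of Q: 3 (number of edges from root)

Answer: 3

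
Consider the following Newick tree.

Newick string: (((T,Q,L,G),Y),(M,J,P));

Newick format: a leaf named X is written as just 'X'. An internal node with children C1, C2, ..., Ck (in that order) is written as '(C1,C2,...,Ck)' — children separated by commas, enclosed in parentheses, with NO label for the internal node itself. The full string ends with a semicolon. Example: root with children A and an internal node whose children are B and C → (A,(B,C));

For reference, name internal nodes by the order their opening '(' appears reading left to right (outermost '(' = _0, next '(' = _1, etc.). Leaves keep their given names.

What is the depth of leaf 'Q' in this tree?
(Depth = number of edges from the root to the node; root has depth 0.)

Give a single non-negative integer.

Newick: (((T,Q,L,G),Y),(M,J,P));
Naming internals by '(' encounter order: outermost '(' = _0, next = _1, ...
Query node: Q
Path from root: _0 -> _1 -> _2 -> Q
Depth of Q: 3 (number of edges from root)

Answer: 3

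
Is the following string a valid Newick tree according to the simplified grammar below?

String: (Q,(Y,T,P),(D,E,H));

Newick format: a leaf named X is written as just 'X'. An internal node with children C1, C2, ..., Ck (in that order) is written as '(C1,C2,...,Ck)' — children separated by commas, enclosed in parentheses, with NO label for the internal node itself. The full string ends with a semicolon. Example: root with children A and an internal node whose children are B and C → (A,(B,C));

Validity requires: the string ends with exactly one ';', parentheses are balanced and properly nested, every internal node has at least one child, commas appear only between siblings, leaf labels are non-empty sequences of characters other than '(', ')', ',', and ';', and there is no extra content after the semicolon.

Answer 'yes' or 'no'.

Answer: yes

Derivation:
Input: (Q,(Y,T,P),(D,E,H));
Paren balance: 3 '(' vs 3 ')' OK
Ends with single ';': True
Full parse: OK
Valid: True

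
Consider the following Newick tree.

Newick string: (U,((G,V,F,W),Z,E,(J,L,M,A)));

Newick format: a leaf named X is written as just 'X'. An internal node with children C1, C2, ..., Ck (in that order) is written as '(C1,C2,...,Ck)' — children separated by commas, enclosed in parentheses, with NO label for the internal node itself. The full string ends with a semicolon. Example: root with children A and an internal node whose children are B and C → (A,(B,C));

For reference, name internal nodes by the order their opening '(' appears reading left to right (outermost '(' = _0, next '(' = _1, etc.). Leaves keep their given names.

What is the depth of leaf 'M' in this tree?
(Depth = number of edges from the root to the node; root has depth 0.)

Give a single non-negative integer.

Newick: (U,((G,V,F,W),Z,E,(J,L,M,A)));
Naming internals by '(' encounter order: outermost '(' = _0, next = _1, ...
Query node: M
Path from root: _0 -> _1 -> _3 -> M
Depth of M: 3 (number of edges from root)

Answer: 3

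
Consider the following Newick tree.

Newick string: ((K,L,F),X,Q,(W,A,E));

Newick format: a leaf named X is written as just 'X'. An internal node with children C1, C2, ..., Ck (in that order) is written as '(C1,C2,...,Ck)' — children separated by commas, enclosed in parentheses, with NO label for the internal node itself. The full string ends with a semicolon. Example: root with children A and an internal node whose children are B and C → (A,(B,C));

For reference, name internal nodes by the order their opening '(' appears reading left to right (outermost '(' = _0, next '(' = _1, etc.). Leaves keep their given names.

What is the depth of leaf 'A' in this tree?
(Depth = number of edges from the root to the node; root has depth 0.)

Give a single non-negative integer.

Answer: 2

Derivation:
Newick: ((K,L,F),X,Q,(W,A,E));
Naming internals by '(' encounter order: outermost '(' = _0, next = _1, ...
Query node: A
Path from root: _0 -> _2 -> A
Depth of A: 2 (number of edges from root)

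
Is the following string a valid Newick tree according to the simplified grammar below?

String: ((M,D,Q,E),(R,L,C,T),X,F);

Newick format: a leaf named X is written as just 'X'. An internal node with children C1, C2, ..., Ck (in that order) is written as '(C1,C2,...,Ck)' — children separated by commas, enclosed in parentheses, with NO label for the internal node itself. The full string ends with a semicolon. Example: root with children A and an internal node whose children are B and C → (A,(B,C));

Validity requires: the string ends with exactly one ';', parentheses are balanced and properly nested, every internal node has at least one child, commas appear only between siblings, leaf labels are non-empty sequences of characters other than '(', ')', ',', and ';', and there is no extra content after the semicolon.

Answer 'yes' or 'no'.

Answer: yes

Derivation:
Input: ((M,D,Q,E),(R,L,C,T),X,F);
Paren balance: 3 '(' vs 3 ')' OK
Ends with single ';': True
Full parse: OK
Valid: True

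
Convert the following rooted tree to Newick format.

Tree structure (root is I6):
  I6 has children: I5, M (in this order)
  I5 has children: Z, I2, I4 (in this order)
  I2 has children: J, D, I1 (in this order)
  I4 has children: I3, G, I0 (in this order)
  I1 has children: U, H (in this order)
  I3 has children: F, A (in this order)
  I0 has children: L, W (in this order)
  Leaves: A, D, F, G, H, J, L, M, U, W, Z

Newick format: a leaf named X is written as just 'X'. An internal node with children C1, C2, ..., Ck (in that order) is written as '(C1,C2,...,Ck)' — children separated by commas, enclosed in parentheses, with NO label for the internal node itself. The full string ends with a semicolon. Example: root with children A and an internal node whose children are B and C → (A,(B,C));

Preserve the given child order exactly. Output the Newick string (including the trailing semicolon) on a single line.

Answer: ((Z,(J,D,(U,H)),((F,A),G,(L,W))),M);

Derivation:
internal I6 with children ['I5', 'M']
  internal I5 with children ['Z', 'I2', 'I4']
    leaf 'Z' → 'Z'
    internal I2 with children ['J', 'D', 'I1']
      leaf 'J' → 'J'
      leaf 'D' → 'D'
      internal I1 with children ['U', 'H']
        leaf 'U' → 'U'
        leaf 'H' → 'H'
      → '(U,H)'
    → '(J,D,(U,H))'
    internal I4 with children ['I3', 'G', 'I0']
      internal I3 with children ['F', 'A']
        leaf 'F' → 'F'
        leaf 'A' → 'A'
      → '(F,A)'
      leaf 'G' → 'G'
      internal I0 with children ['L', 'W']
        leaf 'L' → 'L'
        leaf 'W' → 'W'
      → '(L,W)'
    → '((F,A),G,(L,W))'
  → '(Z,(J,D,(U,H)),((F,A),G,(L,W)))'
  leaf 'M' → 'M'
→ '((Z,(J,D,(U,H)),((F,A),G,(L,W))),M)'
Final: ((Z,(J,D,(U,H)),((F,A),G,(L,W))),M);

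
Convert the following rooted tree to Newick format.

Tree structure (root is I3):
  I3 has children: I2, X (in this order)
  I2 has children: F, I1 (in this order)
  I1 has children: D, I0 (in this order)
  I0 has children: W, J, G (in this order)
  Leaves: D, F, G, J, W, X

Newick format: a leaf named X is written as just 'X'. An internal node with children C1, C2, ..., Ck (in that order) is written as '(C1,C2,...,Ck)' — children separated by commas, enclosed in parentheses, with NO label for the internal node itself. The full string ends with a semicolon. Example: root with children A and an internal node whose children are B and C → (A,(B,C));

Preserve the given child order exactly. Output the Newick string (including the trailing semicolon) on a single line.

Answer: ((F,(D,(W,J,G))),X);

Derivation:
internal I3 with children ['I2', 'X']
  internal I2 with children ['F', 'I1']
    leaf 'F' → 'F'
    internal I1 with children ['D', 'I0']
      leaf 'D' → 'D'
      internal I0 with children ['W', 'J', 'G']
        leaf 'W' → 'W'
        leaf 'J' → 'J'
        leaf 'G' → 'G'
      → '(W,J,G)'
    → '(D,(W,J,G))'
  → '(F,(D,(W,J,G)))'
  leaf 'X' → 'X'
→ '((F,(D,(W,J,G))),X)'
Final: ((F,(D,(W,J,G))),X);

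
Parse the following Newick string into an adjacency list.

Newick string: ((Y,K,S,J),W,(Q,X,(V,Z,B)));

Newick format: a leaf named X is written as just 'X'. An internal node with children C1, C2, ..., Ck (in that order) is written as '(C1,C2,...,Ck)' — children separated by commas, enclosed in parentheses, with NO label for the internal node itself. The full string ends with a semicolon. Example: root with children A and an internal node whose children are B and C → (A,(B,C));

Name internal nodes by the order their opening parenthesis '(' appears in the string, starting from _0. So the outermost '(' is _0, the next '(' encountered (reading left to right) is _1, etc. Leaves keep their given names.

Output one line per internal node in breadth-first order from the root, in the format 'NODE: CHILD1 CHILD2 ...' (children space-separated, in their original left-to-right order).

Input: ((Y,K,S,J),W,(Q,X,(V,Z,B)));
Scanning left-to-right, naming '(' by encounter order:
  pos 0: '(' -> open internal node _0 (depth 1)
  pos 1: '(' -> open internal node _1 (depth 2)
  pos 9: ')' -> close internal node _1 (now at depth 1)
  pos 13: '(' -> open internal node _2 (depth 2)
  pos 18: '(' -> open internal node _3 (depth 3)
  pos 24: ')' -> close internal node _3 (now at depth 2)
  pos 25: ')' -> close internal node _2 (now at depth 1)
  pos 26: ')' -> close internal node _0 (now at depth 0)
Total internal nodes: 4
BFS adjacency from root:
  _0: _1 W _2
  _1: Y K S J
  _2: Q X _3
  _3: V Z B

Answer: _0: _1 W _2
_1: Y K S J
_2: Q X _3
_3: V Z B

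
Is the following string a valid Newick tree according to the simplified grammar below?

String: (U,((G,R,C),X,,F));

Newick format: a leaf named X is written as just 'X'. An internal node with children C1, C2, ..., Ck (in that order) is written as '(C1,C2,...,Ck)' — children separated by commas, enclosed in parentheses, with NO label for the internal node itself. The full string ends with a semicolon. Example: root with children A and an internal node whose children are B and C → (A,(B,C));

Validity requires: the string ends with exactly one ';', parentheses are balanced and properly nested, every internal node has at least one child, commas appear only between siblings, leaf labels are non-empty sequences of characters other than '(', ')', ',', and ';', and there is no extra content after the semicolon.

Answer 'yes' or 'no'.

Answer: no

Derivation:
Input: (U,((G,R,C),X,,F));
Paren balance: 3 '(' vs 3 ')' OK
Ends with single ';': True
Full parse: FAILS (empty leaf label at pos 14)
Valid: False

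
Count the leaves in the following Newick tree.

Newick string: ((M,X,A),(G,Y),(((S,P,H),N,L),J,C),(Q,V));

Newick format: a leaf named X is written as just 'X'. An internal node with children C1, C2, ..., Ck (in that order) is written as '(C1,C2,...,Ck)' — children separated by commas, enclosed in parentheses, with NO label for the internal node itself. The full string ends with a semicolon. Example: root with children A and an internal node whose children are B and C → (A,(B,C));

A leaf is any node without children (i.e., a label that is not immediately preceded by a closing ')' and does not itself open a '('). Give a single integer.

Newick: ((M,X,A),(G,Y),(((S,P,H),N,L),J,C),(Q,V));
Scan left-to-right; a leaf is any maximal label run not followed by '(':
  pos 2: leaf 'M' → count = 1
  pos 4: leaf 'X' → count = 2
  pos 6: leaf 'A' → count = 3
  pos 10: leaf 'G' → count = 4
  pos 12: leaf 'Y' → count = 5
  pos 18: leaf 'S' → count = 6
  pos 20: leaf 'P' → count = 7
  pos 22: leaf 'H' → count = 8
  pos 25: leaf 'N' → count = 9
  pos 27: leaf 'L' → count = 10
  pos 30: leaf 'J' → count = 11
  pos 32: leaf 'C' → count = 12
  pos 36: leaf 'Q' → count = 13
  pos 38: leaf 'V' → count = 14
Total leaves: 14

Answer: 14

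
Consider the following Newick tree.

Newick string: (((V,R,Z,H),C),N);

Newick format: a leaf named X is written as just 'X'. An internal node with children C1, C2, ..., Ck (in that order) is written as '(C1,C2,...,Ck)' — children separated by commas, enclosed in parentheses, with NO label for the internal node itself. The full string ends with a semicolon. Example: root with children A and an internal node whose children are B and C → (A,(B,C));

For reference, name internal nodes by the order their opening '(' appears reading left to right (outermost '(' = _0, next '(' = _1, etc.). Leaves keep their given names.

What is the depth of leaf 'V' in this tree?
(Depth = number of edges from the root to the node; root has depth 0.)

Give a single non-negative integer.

Newick: (((V,R,Z,H),C),N);
Naming internals by '(' encounter order: outermost '(' = _0, next = _1, ...
Query node: V
Path from root: _0 -> _1 -> _2 -> V
Depth of V: 3 (number of edges from root)

Answer: 3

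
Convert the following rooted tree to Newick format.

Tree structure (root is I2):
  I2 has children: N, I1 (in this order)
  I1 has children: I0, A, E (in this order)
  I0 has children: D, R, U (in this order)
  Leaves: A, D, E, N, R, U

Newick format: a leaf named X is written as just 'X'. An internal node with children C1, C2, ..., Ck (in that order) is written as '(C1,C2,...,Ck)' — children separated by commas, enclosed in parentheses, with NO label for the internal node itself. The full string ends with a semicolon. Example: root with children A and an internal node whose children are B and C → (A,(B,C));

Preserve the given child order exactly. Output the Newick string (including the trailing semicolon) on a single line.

Answer: (N,((D,R,U),A,E));

Derivation:
internal I2 with children ['N', 'I1']
  leaf 'N' → 'N'
  internal I1 with children ['I0', 'A', 'E']
    internal I0 with children ['D', 'R', 'U']
      leaf 'D' → 'D'
      leaf 'R' → 'R'
      leaf 'U' → 'U'
    → '(D,R,U)'
    leaf 'A' → 'A'
    leaf 'E' → 'E'
  → '((D,R,U),A,E)'
→ '(N,((D,R,U),A,E))'
Final: (N,((D,R,U),A,E));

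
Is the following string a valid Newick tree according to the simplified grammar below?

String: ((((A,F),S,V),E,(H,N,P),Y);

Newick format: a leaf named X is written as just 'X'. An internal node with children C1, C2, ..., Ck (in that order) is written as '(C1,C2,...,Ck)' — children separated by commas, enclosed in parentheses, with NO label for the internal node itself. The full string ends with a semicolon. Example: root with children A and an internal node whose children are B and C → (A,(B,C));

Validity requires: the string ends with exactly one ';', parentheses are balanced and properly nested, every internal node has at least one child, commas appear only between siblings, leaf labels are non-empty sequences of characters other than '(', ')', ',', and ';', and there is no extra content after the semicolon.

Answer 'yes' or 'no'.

Input: ((((A,F),S,V),E,(H,N,P),Y);
Paren balance: 5 '(' vs 4 ')' MISMATCH
Ends with single ';': True
Full parse: FAILS (expected , or ) at pos 26)
Valid: False

Answer: no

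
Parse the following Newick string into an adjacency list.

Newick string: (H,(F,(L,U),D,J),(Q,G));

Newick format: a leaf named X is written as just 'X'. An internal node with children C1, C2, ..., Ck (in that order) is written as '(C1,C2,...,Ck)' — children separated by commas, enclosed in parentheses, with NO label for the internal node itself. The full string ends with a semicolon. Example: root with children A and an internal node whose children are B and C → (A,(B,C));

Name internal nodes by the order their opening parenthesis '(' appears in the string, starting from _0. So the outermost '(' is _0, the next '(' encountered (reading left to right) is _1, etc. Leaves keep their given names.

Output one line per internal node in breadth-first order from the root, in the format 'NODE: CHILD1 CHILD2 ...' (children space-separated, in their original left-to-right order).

Input: (H,(F,(L,U),D,J),(Q,G));
Scanning left-to-right, naming '(' by encounter order:
  pos 0: '(' -> open internal node _0 (depth 1)
  pos 3: '(' -> open internal node _1 (depth 2)
  pos 6: '(' -> open internal node _2 (depth 3)
  pos 10: ')' -> close internal node _2 (now at depth 2)
  pos 15: ')' -> close internal node _1 (now at depth 1)
  pos 17: '(' -> open internal node _3 (depth 2)
  pos 21: ')' -> close internal node _3 (now at depth 1)
  pos 22: ')' -> close internal node _0 (now at depth 0)
Total internal nodes: 4
BFS adjacency from root:
  _0: H _1 _3
  _1: F _2 D J
  _3: Q G
  _2: L U

Answer: _0: H _1 _3
_1: F _2 D J
_3: Q G
_2: L U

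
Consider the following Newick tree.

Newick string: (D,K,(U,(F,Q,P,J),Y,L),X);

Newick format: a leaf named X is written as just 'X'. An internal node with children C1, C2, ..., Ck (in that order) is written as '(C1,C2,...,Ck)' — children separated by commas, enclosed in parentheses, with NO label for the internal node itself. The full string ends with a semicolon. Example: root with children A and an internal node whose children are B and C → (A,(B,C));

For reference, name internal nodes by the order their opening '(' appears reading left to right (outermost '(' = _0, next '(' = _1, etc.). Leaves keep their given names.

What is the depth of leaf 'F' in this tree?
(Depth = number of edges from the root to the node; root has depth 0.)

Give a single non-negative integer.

Answer: 3

Derivation:
Newick: (D,K,(U,(F,Q,P,J),Y,L),X);
Naming internals by '(' encounter order: outermost '(' = _0, next = _1, ...
Query node: F
Path from root: _0 -> _1 -> _2 -> F
Depth of F: 3 (number of edges from root)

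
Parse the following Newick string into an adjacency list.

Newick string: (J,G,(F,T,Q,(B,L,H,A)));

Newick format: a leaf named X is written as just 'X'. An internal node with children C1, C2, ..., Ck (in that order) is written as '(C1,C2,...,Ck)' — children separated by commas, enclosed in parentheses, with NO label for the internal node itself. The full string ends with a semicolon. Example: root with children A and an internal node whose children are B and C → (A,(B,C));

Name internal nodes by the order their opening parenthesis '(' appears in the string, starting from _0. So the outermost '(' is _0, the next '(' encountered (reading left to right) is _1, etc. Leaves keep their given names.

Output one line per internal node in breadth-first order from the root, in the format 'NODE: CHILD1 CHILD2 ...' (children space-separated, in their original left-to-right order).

Input: (J,G,(F,T,Q,(B,L,H,A)));
Scanning left-to-right, naming '(' by encounter order:
  pos 0: '(' -> open internal node _0 (depth 1)
  pos 5: '(' -> open internal node _1 (depth 2)
  pos 12: '(' -> open internal node _2 (depth 3)
  pos 20: ')' -> close internal node _2 (now at depth 2)
  pos 21: ')' -> close internal node _1 (now at depth 1)
  pos 22: ')' -> close internal node _0 (now at depth 0)
Total internal nodes: 3
BFS adjacency from root:
  _0: J G _1
  _1: F T Q _2
  _2: B L H A

Answer: _0: J G _1
_1: F T Q _2
_2: B L H A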